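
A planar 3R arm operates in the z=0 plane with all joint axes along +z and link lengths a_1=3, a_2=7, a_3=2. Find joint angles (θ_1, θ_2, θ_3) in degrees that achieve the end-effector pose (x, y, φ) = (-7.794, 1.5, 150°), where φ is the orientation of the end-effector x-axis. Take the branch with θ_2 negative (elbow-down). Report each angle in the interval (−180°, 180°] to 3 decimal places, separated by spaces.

wrist centre = target − a_3·(cos φ, sin φ) = (-6.0619, 0.5000)
cos θ_2 = (36.9972−3²−7²)/(2·3·7) = -0.5001; θ_2 = -120.0044° (elbow-down)
β = atan2(0.5000,-6.0619) = 175.2848°; ψ = atan2(-6.0619,-0.5005) = -94.7195°
θ_1 = β − ψ = 270.0044°
θ_3 = φ − θ_1 − θ_2 = -0.0000° (wrapped to (-180°,180°])

-89.996 -120.004 -0.000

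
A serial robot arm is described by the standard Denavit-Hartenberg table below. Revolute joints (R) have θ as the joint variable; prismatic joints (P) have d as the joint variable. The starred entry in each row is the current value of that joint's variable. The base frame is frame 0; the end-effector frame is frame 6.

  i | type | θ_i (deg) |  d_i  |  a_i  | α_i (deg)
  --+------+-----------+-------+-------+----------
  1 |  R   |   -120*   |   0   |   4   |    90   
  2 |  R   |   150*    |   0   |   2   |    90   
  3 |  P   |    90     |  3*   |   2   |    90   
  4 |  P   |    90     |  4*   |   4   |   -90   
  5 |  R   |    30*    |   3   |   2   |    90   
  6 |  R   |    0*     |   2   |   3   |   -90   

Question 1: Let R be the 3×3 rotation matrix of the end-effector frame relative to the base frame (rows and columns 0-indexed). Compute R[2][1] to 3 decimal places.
End-effector y-axis (col 1 of R) = (-0.2500,-0.4330,-0.8660)
R[2][1] = -0.8660

-0.866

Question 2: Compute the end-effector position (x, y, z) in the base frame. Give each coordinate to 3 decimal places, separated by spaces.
after link 1: o_1 = (-2.0000, -3.4641, 0.0000)
after link 2: o_2 = (-1.1340, -1.9641, 1.0000)
after link 3: o_3 = (-3.6160, -2.2631, 3.5981)
after link 4: o_4 = (-2.8840, -0.9952, 9.0622)
after link 5: o_5 = (-1.1519, -3.9952, 10.0622)
after link 6: o_6 = (-1.9510, -5.3792, 13.2942)

-1.951 -5.379 13.294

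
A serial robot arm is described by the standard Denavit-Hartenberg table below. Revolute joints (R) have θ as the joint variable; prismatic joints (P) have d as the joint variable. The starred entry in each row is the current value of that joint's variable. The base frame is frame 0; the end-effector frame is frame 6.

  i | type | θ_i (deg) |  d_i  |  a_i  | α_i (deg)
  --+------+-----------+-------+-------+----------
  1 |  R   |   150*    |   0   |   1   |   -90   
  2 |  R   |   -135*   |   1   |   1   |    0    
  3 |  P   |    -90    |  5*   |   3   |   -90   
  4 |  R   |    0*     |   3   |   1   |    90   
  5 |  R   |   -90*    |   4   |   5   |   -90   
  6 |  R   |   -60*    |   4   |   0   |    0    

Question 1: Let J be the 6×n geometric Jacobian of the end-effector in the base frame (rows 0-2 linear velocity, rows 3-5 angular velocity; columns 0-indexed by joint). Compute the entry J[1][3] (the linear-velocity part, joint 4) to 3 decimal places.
2.916

axis z_3 = (0.6124,-0.3536,0.7071); lever o_n−o_3 = (-0.1629,-4.5248,-4.9497)
cross product → J_v[:, 3] = (4.9495,2.9159,-2.8284)
J_ω[:, 3] = z_3
entry J[1][3] = 2.9159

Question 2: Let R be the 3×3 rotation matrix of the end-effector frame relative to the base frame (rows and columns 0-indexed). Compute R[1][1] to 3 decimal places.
0.739

End-effector y-axis (col 1 of R) = (-0.2803,0.7392,-0.6124)
R[1][1] = 0.7392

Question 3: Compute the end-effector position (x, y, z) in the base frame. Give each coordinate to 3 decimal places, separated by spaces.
-1.579 -10.635 -6.364

after link 1: o_1 = (-0.8660, 0.5000, 0.0000)
after link 2: o_2 = (-0.7537, -0.7196, 0.7071)
after link 3: o_3 = (-1.4165, -6.1104, -1.4142)
after link 4: o_4 = (1.0330, -7.5246, 0.0000)
after link 5: o_5 = (-4.0289, -9.2209, -3.5355)
after link 6: o_6 = (-1.5794, -10.6351, -6.3640)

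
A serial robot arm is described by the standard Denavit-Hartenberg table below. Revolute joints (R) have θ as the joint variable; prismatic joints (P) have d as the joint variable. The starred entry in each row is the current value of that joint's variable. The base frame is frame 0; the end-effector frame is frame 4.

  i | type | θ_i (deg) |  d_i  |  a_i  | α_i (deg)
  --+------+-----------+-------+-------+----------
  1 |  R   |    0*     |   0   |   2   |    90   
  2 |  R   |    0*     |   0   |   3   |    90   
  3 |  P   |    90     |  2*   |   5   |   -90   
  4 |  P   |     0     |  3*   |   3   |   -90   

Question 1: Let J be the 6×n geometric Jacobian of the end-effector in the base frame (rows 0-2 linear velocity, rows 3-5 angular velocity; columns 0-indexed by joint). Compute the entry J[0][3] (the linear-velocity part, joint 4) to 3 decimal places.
prismatic axis z_3 = (-1.0000,-0.0000,-0.0000)
J_v[:, 3] = z_3; J_ω[:, 3] = (0,0,0)
entry J[0][3] = -1.0000

-1.000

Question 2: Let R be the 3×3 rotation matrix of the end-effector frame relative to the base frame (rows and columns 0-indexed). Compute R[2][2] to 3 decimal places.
End-effector z-axis (col 2 of R) = (-0.0000,0.0000,1.0000)
R[2][2] = 1.0000

1.000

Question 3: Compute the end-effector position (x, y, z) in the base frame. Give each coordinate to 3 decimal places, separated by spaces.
2.000 -8.000 -2.000

after link 1: o_1 = (2.0000, 0.0000, 0.0000)
after link 2: o_2 = (5.0000, 0.0000, 0.0000)
after link 3: o_3 = (5.0000, -5.0000, -2.0000)
after link 4: o_4 = (2.0000, -8.0000, -2.0000)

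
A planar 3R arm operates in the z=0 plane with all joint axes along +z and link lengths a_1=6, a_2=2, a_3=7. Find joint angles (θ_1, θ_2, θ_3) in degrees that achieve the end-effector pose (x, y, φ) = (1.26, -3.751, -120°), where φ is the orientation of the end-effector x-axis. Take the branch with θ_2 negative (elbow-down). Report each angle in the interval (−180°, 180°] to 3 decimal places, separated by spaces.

45.005 -120.002 -45.003

wrist centre = target − a_3·(cos φ, sin φ) = (4.7600, 2.3112)
cos θ_2 = (27.9991−6²−2²)/(2·6·2) = -0.5000; θ_2 = -120.0024° (elbow-down)
β = atan2(2.3112,4.7600) = 25.8985°; ψ = atan2(-1.7320,4.9999) = -19.1064°
θ_1 = β − ψ = 45.0049°
θ_3 = φ − θ_1 − θ_2 = -45.0026° (wrapped to (-180°,180°])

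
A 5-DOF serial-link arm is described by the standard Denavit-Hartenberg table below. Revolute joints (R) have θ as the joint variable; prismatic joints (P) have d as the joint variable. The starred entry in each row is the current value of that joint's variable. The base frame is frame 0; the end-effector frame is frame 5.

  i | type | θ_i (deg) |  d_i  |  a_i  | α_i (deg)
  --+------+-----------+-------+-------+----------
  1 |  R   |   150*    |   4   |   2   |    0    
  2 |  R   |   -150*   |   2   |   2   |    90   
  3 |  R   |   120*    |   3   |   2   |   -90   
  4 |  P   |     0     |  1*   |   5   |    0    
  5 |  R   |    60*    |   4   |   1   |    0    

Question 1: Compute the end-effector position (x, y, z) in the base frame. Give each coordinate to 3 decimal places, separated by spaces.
-7.812 -1.134 9.995

after link 1: o_1 = (-1.7321, 1.0000, 4.0000)
after link 2: o_2 = (0.2679, 1.0000, 6.0000)
after link 3: o_3 = (-0.7321, -2.0000, 7.7321)
after link 4: o_4 = (-4.0981, -2.0000, 11.5622)
after link 5: o_5 = (-7.8122, -1.1340, 9.9952)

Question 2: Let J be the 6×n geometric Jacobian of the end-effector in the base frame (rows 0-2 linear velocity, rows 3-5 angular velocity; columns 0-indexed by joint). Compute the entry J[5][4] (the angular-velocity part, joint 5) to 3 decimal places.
-0.500

axis z_4 = (-0.8660,-0.0000,-0.5000); lever o_n−o_4 = (-3.7141,0.8660,-1.5670)
cross product → J_v[:, 4] = (0.4330,0.5000,-0.7500)
J_ω[:, 4] = z_4
entry J[5][4] = -0.5000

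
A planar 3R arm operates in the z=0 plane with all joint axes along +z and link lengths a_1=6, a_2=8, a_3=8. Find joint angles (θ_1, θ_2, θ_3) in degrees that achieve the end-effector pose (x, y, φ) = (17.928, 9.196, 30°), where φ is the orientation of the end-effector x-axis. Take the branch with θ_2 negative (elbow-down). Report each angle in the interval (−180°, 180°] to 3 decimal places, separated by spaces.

wrist centre = target − a_3·(cos φ, sin φ) = (10.9998, 5.1960)
cos θ_2 = (147.9939−6²−8²)/(2·6·8) = 0.4999; θ_2 = -60.0042° (elbow-down)
β = atan2(5.1960,10.9998) = 25.2848°; ψ = atan2(-6.9285,9.9995) = -34.7175°
θ_1 = β − ψ = 60.0022°
θ_3 = φ − θ_1 − θ_2 = 30.0019° (wrapped to (-180°,180°])

60.002 -60.004 30.002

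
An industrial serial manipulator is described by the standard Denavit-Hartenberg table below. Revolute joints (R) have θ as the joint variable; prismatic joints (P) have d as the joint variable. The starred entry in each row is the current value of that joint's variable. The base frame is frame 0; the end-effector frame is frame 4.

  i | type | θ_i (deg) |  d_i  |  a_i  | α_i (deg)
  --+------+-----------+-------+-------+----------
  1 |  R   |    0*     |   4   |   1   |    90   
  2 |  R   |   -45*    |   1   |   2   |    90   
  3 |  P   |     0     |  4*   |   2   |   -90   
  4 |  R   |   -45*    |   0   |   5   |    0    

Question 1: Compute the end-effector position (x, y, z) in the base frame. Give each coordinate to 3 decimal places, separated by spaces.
after link 1: o_1 = (1.0000, 0.0000, 4.0000)
after link 2: o_2 = (2.4142, -1.0000, 2.5858)
after link 3: o_3 = (1.0000, -1.0000, -1.6569)
after link 4: o_4 = (1.0000, -1.0000, -6.6569)

1.000 -1.000 -6.657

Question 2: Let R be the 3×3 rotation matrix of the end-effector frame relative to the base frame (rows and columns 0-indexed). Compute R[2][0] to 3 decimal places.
-1.000

End-effector x-axis (col 0 of R) = (0.0000,-0.0000,-1.0000)
R[2][0] = -1.0000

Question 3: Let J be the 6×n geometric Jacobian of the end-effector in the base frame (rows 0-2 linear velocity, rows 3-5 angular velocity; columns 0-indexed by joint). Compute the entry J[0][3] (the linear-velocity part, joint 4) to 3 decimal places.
axis z_3 = (0.0000,-1.0000,0.0000); lever o_n−o_3 = (0.0000,-0.0000,-5.0000)
cross product → J_v[:, 3] = (5.0000,0.0000,0.0000)
J_ω[:, 3] = z_3
entry J[0][3] = 5.0000

5.000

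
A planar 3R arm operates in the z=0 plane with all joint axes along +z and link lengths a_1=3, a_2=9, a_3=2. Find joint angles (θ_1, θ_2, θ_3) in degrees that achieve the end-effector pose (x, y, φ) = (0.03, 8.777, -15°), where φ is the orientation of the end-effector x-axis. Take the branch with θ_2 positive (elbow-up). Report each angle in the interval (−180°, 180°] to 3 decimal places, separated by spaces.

wrist centre = target − a_3·(cos φ, sin φ) = (-1.9019, 9.2946)
cos θ_2 = (90.0073−3²−9²)/(2·3·9) = 0.0001; θ_2 = 89.9922° (elbow-up)
β = atan2(9.2946,-1.9019) = 101.5641°; ψ = atan2(9.0000,3.0012) = 71.5580°
θ_1 = β − ψ = 30.0061°
θ_3 = φ − θ_1 − θ_2 = -134.9983° (wrapped to (-180°,180°])

30.006 89.992 -134.998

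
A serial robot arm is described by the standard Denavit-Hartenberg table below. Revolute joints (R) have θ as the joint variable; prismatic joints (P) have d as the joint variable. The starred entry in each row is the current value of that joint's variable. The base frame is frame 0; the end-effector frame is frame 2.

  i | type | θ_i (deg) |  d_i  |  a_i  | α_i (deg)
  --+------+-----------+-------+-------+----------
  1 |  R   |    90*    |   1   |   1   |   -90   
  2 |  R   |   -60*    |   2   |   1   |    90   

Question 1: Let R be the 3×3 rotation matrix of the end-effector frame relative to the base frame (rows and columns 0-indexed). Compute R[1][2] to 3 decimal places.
-0.866

End-effector z-axis (col 2 of R) = (-0.0000,-0.8660,0.5000)
R[1][2] = -0.8660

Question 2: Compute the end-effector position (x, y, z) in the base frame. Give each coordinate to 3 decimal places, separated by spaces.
-2.000 1.500 1.866

after link 1: o_1 = (0.0000, 1.0000, 1.0000)
after link 2: o_2 = (-2.0000, 1.5000, 1.8660)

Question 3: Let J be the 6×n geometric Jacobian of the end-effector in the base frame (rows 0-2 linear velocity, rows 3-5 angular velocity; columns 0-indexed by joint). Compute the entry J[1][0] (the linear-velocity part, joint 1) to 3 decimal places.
-2.000

axis z_0 = ẑ; lever o_n−o_0 = (-2.0000,1.5000,1.8660)
cross product → J_v[:, 0] = (-1.5000,-2.0000,0.0000)
J_ω[:, 0] = z_0
entry J[1][0] = -2.0000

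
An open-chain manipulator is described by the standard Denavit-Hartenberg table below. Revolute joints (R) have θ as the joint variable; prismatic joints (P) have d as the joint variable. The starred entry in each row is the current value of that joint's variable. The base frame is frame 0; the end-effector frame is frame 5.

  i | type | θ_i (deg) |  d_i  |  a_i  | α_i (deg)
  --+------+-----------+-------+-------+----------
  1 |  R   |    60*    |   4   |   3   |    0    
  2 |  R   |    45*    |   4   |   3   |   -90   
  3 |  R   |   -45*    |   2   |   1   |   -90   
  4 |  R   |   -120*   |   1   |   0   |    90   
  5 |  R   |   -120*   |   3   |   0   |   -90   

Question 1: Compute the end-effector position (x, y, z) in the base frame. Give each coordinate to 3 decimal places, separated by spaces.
after link 1: o_1 = (1.5000, 2.5981, 4.0000)
after link 2: o_2 = (0.7235, 5.4959, 8.0000)
after link 3: o_3 = (-1.3913, 5.6612, 8.7071)
after link 4: o_4 = (-1.5743, 6.3442, 8.0000)
after link 5: o_5 = (0.3500, 4.9580, 6.1629)

0.350 4.958 6.163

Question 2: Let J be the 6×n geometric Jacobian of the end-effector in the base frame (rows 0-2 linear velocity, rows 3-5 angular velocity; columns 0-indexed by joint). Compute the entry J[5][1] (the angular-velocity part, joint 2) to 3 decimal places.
axis z_1 = (0.0000,0.0000,1.0000); lever o_n−o_1 = (-1.1500,2.3599,2.1629)
cross product → J_v[:, 1] = (-2.3599,-1.1500,0.0000)
J_ω[:, 1] = z_1
entry J[5][1] = 1.0000

1.000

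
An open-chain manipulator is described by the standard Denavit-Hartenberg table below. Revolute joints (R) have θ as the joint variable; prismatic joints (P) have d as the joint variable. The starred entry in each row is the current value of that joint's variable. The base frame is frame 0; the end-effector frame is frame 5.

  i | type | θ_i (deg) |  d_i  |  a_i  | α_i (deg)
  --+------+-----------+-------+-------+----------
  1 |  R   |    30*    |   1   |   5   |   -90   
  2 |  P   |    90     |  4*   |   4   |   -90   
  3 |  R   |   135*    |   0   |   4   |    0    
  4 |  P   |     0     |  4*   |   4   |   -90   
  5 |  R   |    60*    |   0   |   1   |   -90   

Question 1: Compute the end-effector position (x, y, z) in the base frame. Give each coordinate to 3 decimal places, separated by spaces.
after link 1: o_1 = (4.3301, 2.5000, 1.0000)
after link 2: o_2 = (2.3301, 5.9641, -3.0000)
after link 3: o_3 = (3.7443, 3.5146, -0.1716)
after link 4: o_4 = (1.6945, -0.9349, 2.6569)
after link 5: o_5 = (2.6212, -0.8081, 3.0104)

2.621 -0.808 3.010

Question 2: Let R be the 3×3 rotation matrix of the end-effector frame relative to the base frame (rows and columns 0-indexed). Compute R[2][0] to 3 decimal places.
End-effector x-axis (col 0 of R) = (0.9268,0.1268,0.3536)
R[2][0] = 0.3536

0.354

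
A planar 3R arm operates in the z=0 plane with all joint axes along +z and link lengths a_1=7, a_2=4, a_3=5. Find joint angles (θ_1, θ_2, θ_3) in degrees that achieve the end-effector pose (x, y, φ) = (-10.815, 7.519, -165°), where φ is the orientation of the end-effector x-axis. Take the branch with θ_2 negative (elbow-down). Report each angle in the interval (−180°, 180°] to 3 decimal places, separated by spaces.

wrist centre = target − a_3·(cos φ, sin φ) = (-5.9854, 8.8131)
cos θ_2 = (113.4953−7²−4²)/(2·7·4) = 0.8660; θ_2 = -30.0043° (elbow-down)
β = atan2(8.8131,-5.9854) = 124.1822°; ψ = atan2(-2.0003,10.4640) = -10.8220°
θ_1 = β − ψ = 135.0042°
θ_3 = φ − θ_1 − θ_2 = 90.0002° (wrapped to (-180°,180°])

135.004 -30.004 90.000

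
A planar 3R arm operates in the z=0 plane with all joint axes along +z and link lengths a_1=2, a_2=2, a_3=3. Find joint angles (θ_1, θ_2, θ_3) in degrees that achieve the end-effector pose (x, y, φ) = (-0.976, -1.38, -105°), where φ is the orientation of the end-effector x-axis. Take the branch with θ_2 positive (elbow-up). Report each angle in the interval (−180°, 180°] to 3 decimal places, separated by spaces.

wrist centre = target − a_3·(cos φ, sin φ) = (-0.1995, 1.5178)
cos θ_2 = (2.3435−2²−2²)/(2·2·2) = -0.7071; θ_2 = 134.9968° (elbow-up)
β = atan2(1.5178,-0.1995) = 97.4897°; ψ = atan2(1.4143,0.5859) = 67.4984°
θ_1 = β − ψ = 29.9914°
θ_3 = φ − θ_1 − θ_2 = 90.0119° (wrapped to (-180°,180°])

29.991 134.997 90.012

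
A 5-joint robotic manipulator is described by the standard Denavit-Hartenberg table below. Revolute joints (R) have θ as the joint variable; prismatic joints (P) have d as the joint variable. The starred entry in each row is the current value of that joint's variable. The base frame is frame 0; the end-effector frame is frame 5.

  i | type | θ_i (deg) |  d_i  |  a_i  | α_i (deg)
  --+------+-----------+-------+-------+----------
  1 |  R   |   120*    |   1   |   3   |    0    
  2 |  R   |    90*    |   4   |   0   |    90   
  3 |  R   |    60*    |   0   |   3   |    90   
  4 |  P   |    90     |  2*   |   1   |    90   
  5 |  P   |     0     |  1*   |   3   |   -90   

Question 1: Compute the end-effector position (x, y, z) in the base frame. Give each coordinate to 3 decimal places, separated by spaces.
-6.732 4.196 7.464

after link 1: o_1 = (-1.5000, 2.5981, 1.0000)
after link 2: o_2 = (-1.5000, 2.5981, 5.0000)
after link 3: o_3 = (-2.7990, 1.8481, 7.5981)
after link 4: o_4 = (-4.7990, 1.8481, 6.5981)
after link 5: o_5 = (-6.7321, 4.1962, 7.4641)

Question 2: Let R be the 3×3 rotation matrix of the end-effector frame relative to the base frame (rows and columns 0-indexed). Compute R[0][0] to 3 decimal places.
-0.500

End-effector x-axis (col 0 of R) = (-0.5000,0.8660,0.0000)
R[0][0] = -0.5000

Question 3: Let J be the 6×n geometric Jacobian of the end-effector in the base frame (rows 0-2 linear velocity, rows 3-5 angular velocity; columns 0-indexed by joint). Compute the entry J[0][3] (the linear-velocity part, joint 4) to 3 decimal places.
-0.750

prismatic axis z_3 = (-0.7500,-0.4330,-0.5000)
J_v[:, 3] = z_3; J_ω[:, 3] = (0,0,0)
entry J[0][3] = -0.7500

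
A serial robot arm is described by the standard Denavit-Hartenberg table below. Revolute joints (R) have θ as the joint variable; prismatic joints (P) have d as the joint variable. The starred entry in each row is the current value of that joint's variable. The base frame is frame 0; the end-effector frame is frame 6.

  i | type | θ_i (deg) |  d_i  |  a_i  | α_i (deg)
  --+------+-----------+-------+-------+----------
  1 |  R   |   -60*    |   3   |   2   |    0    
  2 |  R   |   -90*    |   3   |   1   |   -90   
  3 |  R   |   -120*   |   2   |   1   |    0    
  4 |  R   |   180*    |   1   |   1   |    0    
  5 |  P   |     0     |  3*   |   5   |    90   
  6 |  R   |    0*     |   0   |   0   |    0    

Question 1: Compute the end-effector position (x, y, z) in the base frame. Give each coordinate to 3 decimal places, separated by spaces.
0.969 -8.678 1.670

after link 1: o_1 = (1.0000, -1.7321, 3.0000)
after link 2: o_2 = (0.1340, -2.2321, 6.0000)
after link 3: o_3 = (1.5670, -3.7141, 6.8660)
after link 4: o_4 = (1.6340, -4.8301, 6.0000)
after link 5: o_5 = (0.9689, -8.6782, 1.6699)
after link 6: o_6 = (0.9689, -8.6782, 1.6699)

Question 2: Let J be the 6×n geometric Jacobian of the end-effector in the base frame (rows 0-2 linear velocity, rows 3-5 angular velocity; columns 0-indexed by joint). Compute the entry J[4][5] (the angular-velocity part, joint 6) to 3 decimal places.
-0.433

axis z_5 = (-0.7500,-0.4330,0.5000); lever o_n−o_5 = (0.0000,0.0000,0.0000)
cross product → J_v[:, 5] = (-0.0000,0.0000,0.0000)
J_ω[:, 5] = z_5
entry J[4][5] = -0.4330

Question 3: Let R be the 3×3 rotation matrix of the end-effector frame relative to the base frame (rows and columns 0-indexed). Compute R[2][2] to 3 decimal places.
0.500

End-effector z-axis (col 2 of R) = (-0.7500,-0.4330,0.5000)
R[2][2] = 0.5000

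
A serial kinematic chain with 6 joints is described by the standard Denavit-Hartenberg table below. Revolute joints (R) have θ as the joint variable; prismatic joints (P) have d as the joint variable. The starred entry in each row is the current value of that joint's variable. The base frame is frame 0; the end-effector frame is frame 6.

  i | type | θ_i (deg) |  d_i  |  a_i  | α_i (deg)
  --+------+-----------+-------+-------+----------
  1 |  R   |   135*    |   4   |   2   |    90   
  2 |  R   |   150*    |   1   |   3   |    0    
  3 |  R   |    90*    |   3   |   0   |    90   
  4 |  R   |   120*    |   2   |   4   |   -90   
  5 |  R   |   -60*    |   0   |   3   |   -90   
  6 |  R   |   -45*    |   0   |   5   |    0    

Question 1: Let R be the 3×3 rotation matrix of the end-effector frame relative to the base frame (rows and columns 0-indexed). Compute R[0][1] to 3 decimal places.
End-effector y-axis (col 1 of R) = (0.9955,-0.0625,-0.0711)
R[0][1] = 0.9955

0.996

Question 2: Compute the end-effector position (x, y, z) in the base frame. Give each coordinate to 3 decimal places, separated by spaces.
8.775 3.283 15.129

after link 1: o_1 = (-1.4142, 1.4142, 4.0000)
after link 2: o_2 = (1.1300, 0.2842, 5.5000)
after link 3: o_3 = (3.2513, 2.4055, 5.5000)
after link 4: o_4 = (6.2185, 4.3374, 8.2321)
after link 5: o_5 = (8.4628, 3.9301, 10.1806)
after link 6: o_6 = (8.7753, 3.2827, 15.1287)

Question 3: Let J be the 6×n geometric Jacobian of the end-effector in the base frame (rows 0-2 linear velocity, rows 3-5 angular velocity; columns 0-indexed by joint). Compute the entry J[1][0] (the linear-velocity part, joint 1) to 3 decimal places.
axis z_0 = ẑ; lever o_n−o_0 = (8.7753,3.2827,15.1287)
cross product → J_v[:, 0] = (-3.2827,8.7753,0.0000)
J_ω[:, 0] = z_0
entry J[1][0] = 8.7753

8.775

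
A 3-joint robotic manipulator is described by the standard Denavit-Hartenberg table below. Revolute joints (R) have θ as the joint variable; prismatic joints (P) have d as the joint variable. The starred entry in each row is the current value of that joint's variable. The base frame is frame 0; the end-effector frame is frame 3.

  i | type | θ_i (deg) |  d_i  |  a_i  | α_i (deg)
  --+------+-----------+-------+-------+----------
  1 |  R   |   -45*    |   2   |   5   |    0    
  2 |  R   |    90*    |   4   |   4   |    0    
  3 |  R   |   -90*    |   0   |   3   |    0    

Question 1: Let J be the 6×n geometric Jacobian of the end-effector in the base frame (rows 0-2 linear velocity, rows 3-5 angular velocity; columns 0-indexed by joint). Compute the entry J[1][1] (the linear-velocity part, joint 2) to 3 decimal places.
4.950

axis z_1 = (0.0000,0.0000,1.0000); lever o_n−o_1 = (4.9497,0.7071,4.0000)
cross product → J_v[:, 1] = (-0.7071,4.9497,0.0000)
J_ω[:, 1] = z_1
entry J[1][1] = 4.9497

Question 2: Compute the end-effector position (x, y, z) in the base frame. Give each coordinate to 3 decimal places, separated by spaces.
8.485 -2.828 6.000

after link 1: o_1 = (3.5355, -3.5355, 2.0000)
after link 2: o_2 = (6.3640, -0.7071, 6.0000)
after link 3: o_3 = (8.4853, -2.8284, 6.0000)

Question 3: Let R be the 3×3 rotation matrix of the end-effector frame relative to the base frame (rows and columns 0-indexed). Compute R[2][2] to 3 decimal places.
1.000

End-effector z-axis (col 2 of R) = (0.0000,0.0000,1.0000)
R[2][2] = 1.0000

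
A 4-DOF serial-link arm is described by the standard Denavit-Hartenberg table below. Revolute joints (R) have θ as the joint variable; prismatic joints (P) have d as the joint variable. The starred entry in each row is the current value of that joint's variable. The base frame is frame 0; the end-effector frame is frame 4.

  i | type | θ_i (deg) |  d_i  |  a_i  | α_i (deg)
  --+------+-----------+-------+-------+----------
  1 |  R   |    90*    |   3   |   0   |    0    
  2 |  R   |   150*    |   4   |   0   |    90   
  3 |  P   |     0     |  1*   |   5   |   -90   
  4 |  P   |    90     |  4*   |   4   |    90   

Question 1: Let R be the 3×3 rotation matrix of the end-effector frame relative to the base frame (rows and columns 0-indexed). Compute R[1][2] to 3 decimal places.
End-effector z-axis (col 2 of R) = (-0.5000,-0.8660,0.0000)
R[1][2] = -0.8660

-0.866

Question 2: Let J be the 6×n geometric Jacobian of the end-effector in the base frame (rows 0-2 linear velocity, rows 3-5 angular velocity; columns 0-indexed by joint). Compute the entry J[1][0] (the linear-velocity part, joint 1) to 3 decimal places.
0.098

axis z_0 = ẑ; lever o_n−o_0 = (0.0981,-5.8301,11.0000)
cross product → J_v[:, 0] = (5.8301,0.0981,-0.0000)
J_ω[:, 0] = z_0
entry J[1][0] = 0.0981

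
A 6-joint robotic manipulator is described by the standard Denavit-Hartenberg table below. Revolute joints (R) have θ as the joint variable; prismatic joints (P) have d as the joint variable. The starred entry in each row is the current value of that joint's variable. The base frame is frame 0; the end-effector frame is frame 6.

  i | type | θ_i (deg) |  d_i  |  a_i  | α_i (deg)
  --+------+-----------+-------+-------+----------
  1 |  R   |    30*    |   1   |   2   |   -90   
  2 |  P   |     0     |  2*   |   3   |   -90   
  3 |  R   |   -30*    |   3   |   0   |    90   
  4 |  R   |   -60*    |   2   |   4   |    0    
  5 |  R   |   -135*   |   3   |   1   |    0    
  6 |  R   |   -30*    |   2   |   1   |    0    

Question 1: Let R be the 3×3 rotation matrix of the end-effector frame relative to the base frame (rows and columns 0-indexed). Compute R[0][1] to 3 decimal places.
End-effector y-axis (col 1 of R) = (-0.3536,-0.6124,0.7071)
R[0][1] = -0.3536

-0.354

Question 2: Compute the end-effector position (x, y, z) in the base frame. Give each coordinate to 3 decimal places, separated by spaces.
-2.569 8.015 0.498

after link 1: o_1 = (1.7321, 1.0000, 1.0000)
after link 2: o_2 = (3.3301, 4.2321, 1.0000)
after link 3: o_3 = (3.3301, 4.2321, -2.0000)
after link 4: o_4 = (2.5981, 6.9641, 1.4641)
after link 5: o_5 = (-0.4830, 7.6276, 1.2053)
after link 6: o_6 = (-2.5686, 8.0152, 0.4982)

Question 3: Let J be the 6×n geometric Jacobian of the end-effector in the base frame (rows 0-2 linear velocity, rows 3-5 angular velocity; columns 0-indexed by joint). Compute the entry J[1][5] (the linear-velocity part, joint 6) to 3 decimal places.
-0.612

axis z_5 = (-0.8660,0.5000,0.0000); lever o_n−o_5 = (-2.0856,0.3876,-0.7071)
cross product → J_v[:, 5] = (-0.3536,-0.6124,0.7071)
J_ω[:, 5] = z_5
entry J[1][5] = -0.6124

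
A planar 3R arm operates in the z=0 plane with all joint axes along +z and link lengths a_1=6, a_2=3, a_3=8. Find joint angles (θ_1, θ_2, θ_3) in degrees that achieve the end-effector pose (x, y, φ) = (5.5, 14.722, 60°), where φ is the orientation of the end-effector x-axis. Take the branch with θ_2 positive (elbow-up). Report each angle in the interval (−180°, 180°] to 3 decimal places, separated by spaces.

59.996 60.012 -60.008

wrist centre = target − a_3·(cos φ, sin φ) = (1.5000, 7.7938)
cos θ_2 = (62.9933−6²−3²)/(2·6·3) = 0.4998; θ_2 = 60.0124° (elbow-up)
β = atan2(7.7938,1.5000) = 79.1060°; ψ = atan2(2.5984,7.4994) = 19.1101°
θ_1 = β − ψ = 59.9959°
θ_3 = φ − θ_1 − θ_2 = -60.0082° (wrapped to (-180°,180°])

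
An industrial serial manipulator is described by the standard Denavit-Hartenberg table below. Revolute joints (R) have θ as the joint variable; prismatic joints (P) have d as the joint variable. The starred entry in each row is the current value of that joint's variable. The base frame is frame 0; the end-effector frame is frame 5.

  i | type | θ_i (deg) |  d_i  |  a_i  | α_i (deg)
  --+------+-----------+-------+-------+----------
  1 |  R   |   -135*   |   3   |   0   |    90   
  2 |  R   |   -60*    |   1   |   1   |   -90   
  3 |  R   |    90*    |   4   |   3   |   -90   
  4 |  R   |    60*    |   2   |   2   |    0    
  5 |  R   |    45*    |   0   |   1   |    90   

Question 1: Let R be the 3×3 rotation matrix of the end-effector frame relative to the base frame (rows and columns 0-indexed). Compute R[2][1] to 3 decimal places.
End-effector y-axis (col 1 of R) = (0.3536,0.3536,0.8660)
R[2][1] = 0.8660

0.866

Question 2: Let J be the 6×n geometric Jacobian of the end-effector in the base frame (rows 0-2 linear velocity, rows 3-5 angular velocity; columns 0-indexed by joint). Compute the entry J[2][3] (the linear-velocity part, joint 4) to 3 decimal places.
axis z_3 = (0.3536,0.3536,0.8660); lever o_n−o_3 = (2.8834,1.8352,0.3831)
cross product → J_v[:, 3] = (-1.4539,2.3616,-0.3706)
J_ω[:, 3] = z_3
entry J[2][3] = -0.3706

-0.371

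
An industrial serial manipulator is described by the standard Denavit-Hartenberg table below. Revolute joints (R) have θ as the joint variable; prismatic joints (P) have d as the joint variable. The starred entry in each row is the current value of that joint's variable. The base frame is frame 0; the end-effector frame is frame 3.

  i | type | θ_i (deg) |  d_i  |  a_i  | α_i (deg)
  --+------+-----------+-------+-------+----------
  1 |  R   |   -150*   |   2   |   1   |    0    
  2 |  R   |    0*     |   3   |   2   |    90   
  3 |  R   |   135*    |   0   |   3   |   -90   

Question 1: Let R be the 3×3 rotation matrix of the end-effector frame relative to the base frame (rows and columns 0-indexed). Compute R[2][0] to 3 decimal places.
End-effector x-axis (col 0 of R) = (0.6124,0.3536,0.7071)
R[2][0] = 0.7071

0.707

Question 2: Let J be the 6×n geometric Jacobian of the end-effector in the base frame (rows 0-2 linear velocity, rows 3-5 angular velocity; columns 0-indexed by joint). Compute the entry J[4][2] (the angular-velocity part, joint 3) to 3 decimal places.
0.866

axis z_2 = (-0.5000,0.8660,0.0000); lever o_n−o_2 = (1.8371,1.0607,2.1213)
cross product → J_v[:, 2] = (1.8371,1.0607,-2.1213)
J_ω[:, 2] = z_2
entry J[4][2] = 0.8660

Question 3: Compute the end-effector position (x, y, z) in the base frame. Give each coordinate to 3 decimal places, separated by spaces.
-0.761 -0.439 7.121

after link 1: o_1 = (-0.8660, -0.5000, 2.0000)
after link 2: o_2 = (-2.5981, -1.5000, 5.0000)
after link 3: o_3 = (-0.7610, -0.4393, 7.1213)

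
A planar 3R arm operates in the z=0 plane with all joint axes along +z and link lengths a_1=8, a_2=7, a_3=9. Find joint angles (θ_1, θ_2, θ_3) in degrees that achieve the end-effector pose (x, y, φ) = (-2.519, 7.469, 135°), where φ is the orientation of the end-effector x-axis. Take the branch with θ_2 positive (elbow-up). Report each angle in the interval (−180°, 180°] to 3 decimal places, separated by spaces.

wrist centre = target − a_3·(cos φ, sin φ) = (3.8450, 1.1050)
cos θ_2 = (16.0048−8²−7²)/(2·8·7) = -0.8660; θ_2 = 150.0003° (elbow-up)
β = atan2(1.1050,3.8450) = 16.0346°; ψ = atan2(3.5000,1.9378) = 61.0283°
θ_1 = β − ψ = -44.9937°
θ_3 = φ − θ_1 − θ_2 = 29.9934° (wrapped to (-180°,180°])

-44.994 150.000 29.993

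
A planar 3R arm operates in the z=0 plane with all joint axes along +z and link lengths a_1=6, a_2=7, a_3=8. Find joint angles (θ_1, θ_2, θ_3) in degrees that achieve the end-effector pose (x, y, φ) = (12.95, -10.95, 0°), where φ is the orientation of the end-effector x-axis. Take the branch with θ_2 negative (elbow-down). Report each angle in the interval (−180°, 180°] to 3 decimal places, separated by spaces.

-41.354 -44.992 86.346

wrist centre = target − a_3·(cos φ, sin φ) = (4.9500, -10.9500)
cos θ_2 = (144.4050−6²−7²)/(2·6·7) = 0.7072; θ_2 = -44.9923° (elbow-down)
β = atan2(-10.9500,4.9500) = -65.6744°; ψ = atan2(-4.9491,10.9504) = -24.3208°
θ_1 = β − ψ = -41.3537°
θ_3 = φ − θ_1 − θ_2 = 86.3459° (wrapped to (-180°,180°])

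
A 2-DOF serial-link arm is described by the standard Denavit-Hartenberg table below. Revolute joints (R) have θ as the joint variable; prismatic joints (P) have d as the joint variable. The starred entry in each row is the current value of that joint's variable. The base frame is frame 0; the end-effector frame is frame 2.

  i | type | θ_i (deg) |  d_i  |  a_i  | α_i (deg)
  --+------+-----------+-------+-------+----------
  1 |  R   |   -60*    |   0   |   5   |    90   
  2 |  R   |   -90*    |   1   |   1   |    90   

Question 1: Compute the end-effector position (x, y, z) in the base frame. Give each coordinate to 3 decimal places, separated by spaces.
1.634 -4.830 -1.000

after link 1: o_1 = (2.5000, -4.3301, 0.0000)
after link 2: o_2 = (1.6340, -4.8301, -1.0000)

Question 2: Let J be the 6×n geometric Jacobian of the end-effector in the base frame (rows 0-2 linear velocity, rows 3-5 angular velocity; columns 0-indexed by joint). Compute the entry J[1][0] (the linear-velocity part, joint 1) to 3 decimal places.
axis z_0 = ẑ; lever o_n−o_0 = (1.6340,-4.8301,-1.0000)
cross product → J_v[:, 0] = (4.8301,1.6340,-0.0000)
J_ω[:, 0] = z_0
entry J[1][0] = 1.6340

1.634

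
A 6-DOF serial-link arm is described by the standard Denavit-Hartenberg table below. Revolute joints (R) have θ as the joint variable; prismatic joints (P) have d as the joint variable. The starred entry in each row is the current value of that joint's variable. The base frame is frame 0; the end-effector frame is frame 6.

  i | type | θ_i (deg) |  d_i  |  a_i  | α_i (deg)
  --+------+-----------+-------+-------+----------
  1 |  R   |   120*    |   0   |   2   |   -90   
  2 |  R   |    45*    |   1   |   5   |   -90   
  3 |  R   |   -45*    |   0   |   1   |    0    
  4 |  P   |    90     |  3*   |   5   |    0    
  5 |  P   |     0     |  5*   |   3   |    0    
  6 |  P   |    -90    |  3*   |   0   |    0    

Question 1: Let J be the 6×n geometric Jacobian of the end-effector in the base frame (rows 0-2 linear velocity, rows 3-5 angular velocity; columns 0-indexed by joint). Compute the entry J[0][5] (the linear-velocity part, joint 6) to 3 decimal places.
prismatic axis z_5 = (0.3536,-0.6124,-0.7071)
J_v[:, 5] = z_5; J_ω[:, 5] = (0,0,0)
entry J[0][5] = 0.3536

0.354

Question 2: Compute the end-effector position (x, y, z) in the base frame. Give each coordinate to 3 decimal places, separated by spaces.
2.292 3.930 -15.814

after link 1: o_1 = (-1.0000, 1.7321, 0.0000)
after link 2: o_2 = (-3.6338, 4.2939, -3.5355)
after link 3: o_3 = (-4.4962, 4.3734, -4.0355)
after link 4: o_4 = (-1.6236, 6.4691, -8.6569)
after link 5: o_5 = (1.2312, 5.7669, -13.6924)
after link 6: o_6 = (2.2919, 3.9298, -15.8137)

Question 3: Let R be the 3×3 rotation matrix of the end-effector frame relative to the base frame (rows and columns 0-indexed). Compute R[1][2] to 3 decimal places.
-0.612

End-effector z-axis (col 2 of R) = (0.3536,-0.6124,-0.7071)
R[1][2] = -0.6124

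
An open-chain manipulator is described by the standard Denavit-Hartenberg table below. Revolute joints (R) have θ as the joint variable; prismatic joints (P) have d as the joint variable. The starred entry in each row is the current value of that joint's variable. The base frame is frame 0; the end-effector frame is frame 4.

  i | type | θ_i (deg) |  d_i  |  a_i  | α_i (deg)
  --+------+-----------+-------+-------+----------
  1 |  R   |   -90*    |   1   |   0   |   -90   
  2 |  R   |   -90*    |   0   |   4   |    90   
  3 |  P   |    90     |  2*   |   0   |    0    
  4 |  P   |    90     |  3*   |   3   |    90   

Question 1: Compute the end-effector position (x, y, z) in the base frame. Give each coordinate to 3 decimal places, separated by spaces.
after link 1: o_1 = (0.0000, 0.0000, 1.0000)
after link 2: o_2 = (-0.0000, -0.0000, 5.0000)
after link 3: o_3 = (-0.0000, 2.0000, 5.0000)
after link 4: o_4 = (0.0000, 5.0000, 2.0000)

0.000 5.000 2.000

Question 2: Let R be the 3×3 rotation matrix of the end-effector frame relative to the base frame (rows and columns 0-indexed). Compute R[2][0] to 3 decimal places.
-1.000

End-effector x-axis (col 0 of R) = (0.0000,0.0000,-1.0000)
R[2][0] = -1.0000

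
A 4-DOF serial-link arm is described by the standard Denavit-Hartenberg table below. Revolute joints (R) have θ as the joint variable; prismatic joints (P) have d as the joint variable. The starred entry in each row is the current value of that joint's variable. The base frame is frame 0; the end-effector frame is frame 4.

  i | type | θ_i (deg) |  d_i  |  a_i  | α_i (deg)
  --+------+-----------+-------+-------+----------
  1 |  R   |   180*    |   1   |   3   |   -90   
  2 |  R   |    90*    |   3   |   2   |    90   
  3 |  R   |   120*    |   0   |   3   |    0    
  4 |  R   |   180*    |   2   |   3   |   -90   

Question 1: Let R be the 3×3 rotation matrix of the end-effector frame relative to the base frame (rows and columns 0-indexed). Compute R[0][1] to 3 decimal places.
1.000

End-effector y-axis (col 1 of R) = (1.0000,-0.0000,-0.0000)
R[0][1] = 1.0000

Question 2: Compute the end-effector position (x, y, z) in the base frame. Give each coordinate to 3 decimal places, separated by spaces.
after link 1: o_1 = (-3.0000, 0.0000, 1.0000)
after link 2: o_2 = (-3.0000, -3.0000, -1.0000)
after link 3: o_3 = (-3.0000, -5.5981, 0.5000)
after link 4: o_4 = (-5.0000, -3.0000, -1.0000)

-5.000 -3.000 -1.000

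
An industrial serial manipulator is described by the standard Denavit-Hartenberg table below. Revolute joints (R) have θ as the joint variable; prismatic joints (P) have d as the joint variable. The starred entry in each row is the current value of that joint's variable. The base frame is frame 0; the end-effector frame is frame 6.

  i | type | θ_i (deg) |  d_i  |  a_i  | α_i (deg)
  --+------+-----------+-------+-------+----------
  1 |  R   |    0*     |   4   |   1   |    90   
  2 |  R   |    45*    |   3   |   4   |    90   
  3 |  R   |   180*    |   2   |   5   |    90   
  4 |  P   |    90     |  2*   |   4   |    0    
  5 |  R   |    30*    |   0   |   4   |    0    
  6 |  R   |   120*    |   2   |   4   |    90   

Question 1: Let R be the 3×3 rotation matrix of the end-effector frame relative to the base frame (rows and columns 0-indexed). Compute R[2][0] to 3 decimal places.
0.966

End-effector x-axis (col 0 of R) = (-0.2588,0.0000,0.9659)
R[2][0] = 0.9659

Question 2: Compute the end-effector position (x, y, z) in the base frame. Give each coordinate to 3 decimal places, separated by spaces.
7.364 -7.000 1.879

after link 1: o_1 = (1.0000, 0.0000, 4.0000)
after link 2: o_2 = (3.8284, -3.0000, 6.8284)
after link 3: o_3 = (1.7071, -3.0000, 1.8787)
after link 4: o_4 = (4.5355, -5.0000, -0.9497)
after link 5: o_5 = (8.3992, -5.0000, -1.9850)
after link 6: o_6 = (7.3640, -7.0000, 1.8787)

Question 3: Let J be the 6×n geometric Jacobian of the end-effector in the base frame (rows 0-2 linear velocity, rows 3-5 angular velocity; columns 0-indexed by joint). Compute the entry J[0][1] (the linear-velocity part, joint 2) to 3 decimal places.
2.121

axis z_1 = (0.0000,-1.0000,0.0000); lever o_n−o_1 = (6.3640,-7.0000,-2.1213)
cross product → J_v[:, 1] = (2.1213,0.0000,6.3640)
J_ω[:, 1] = z_1
entry J[0][1] = 2.1213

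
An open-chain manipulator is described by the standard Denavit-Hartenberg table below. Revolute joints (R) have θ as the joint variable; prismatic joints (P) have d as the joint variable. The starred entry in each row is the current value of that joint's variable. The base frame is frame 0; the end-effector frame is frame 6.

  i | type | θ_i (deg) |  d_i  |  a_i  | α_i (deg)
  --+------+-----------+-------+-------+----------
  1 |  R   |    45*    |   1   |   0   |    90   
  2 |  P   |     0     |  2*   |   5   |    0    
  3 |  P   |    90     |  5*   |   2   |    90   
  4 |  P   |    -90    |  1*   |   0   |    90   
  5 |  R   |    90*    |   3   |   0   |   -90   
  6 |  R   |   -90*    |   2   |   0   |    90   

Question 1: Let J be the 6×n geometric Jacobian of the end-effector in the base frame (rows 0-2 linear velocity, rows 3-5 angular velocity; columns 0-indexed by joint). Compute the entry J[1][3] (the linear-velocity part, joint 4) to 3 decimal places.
0.707

prismatic axis z_3 = (0.7071,0.7071,-0.0000)
J_v[:, 3] = z_3; J_ω[:, 3] = (0,0,0)
entry J[1][3] = 0.7071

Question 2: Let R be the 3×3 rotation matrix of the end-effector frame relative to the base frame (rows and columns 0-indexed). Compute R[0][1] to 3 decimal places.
0.707

End-effector y-axis (col 1 of R) = (0.7071,-0.7071,-0.0000)
R[0][1] = 0.7071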